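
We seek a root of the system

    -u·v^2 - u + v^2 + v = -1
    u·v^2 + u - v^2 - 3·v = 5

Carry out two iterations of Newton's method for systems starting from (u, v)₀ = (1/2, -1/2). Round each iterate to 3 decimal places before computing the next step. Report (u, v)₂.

(0.600, -2.000)

At (1/2, -1/2): F = (0.125, -3.125).
Jacobian J = [[-v^2 - 1, -2·u·v + 2·v + 1], [v^2 + 1, 2·u·v - 2·v - 3]].
At the point, J = [[-1.250, 0.500], [1.250, -2.500]] (det J = 2.500).
Solving J·Δ = −F gives Δ = (-0.500, -1.500).
Then the next iterate is (u, v)₁ = (0.000, -2.000).
Round to (0.000, -2.000) and repeat: F = (3.000, -3.000), J = [[-5.000, -3.000], [5.000, 1.000]].
Δ = (0.600, 0.000), so (u, v)₂ = (0.600, -2.000).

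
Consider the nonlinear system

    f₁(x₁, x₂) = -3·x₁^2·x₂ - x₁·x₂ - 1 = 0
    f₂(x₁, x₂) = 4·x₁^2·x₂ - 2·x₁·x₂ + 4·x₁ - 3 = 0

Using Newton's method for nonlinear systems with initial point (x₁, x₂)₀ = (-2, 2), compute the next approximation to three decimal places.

At (-2, 2): F = (-21.000, 29.000).
Jacobian J = [[-6·x₁·x₂ - x₂, -3·x₁^2 - x₁], [8·x₁·x₂ - 2·x₂ + 4, 4·x₁^2 - 2·x₁]].
At the point, J = [[22.000, -10.000], [-32.000, 20.000]] (det J = 120.000).
Solving J·Δ = −F gives Δ = (1.083, 0.283).
Then the next iterate is (x₁, x₂)₁ = (-0.917, 2.283).

(-0.917, 2.283)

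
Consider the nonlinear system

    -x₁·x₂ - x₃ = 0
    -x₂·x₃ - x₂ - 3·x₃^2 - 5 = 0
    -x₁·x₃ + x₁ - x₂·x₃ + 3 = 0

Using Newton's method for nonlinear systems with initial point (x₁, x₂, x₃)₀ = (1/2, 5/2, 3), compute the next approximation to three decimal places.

(-0.516, 3.609, 0.735)

At (1/2, 5/2, 3): F = (-4.250, -42.000, -5.500).
Jacobian J = [[-x₂, -x₁, -1], [0, -x₃ - 1, -x₂ - 6·x₃], [-x₃ + 1, -x₃, -x₁ - x₂]].
At the point, J = [[-2.500, -0.500, -1.000], [0.000, -4.000, -20.500], [-2.000, -3.000, -3.000]] (det J = 111.250).
Solving J·Δ = −F gives Δ = (-1.016, 1.109, -2.265).
Then the next iterate is (x₁, x₂, x₃)₁ = (-0.516, 3.609, 0.735).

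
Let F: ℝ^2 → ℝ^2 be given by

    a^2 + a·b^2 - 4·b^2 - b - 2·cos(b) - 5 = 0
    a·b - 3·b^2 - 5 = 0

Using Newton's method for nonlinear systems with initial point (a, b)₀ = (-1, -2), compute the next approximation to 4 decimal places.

At (-1, -2): F = (-21.167706, -15.0000).
Jacobian J = [[2·a + b^2, 2·a·b - 8·b + 2·sin(b) - 1], [b, a - 6·b]].
At the point, J = [[2.0000, 17.181405], [-2.0000, 11.0000]] (det J = 56.362810).
Solving J·Δ = −F gives Δ = (-0.4414, 1.2834).
Then the next iterate is (a, b)₁ = (-1.4414, -0.7166).

(-1.4414, -0.7166)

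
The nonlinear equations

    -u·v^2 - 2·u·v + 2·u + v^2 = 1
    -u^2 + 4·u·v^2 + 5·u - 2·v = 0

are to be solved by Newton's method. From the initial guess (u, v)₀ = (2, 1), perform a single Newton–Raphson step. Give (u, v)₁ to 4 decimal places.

(-0.7500, 1.1250)

At (2, 1): F = (-2.0000, 12.0000).
Jacobian J = [[-v^2 - 2·v + 2, -2·u·v - 2·u + 2·v], [-2·u + 4·v^2 + 5, 8·u·v - 2]].
At the point, J = [[-1.0000, -6.0000], [5.0000, 14.0000]] (det J = 16.0000).
Solving J·Δ = −F gives Δ = (-2.7500, 0.1250).
Then the next iterate is (u, v)₁ = (-0.7500, 1.1250).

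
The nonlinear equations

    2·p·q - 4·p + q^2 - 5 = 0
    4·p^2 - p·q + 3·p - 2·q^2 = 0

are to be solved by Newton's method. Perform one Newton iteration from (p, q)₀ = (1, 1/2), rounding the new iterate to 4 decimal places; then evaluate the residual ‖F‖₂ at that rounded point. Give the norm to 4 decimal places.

18.7474

At (1, 1/2): F = (-7.7500, 6.0000).
Jacobian J = [[2·q - 4, 2·p + 2·q], [8·p - q + 3, -p - 4·q]].
At the point, J = [[-3.0000, 3.0000], [10.5000, -3.0000]] (det J = -22.5000).
Solving J·Δ = −F gives Δ = (0.2333, 2.8167).
Then the next iterate is (p, q)₁ = (1.2333, 3.3167).
Re-evaluating at (1.2333, 3.3167): F = (9.248271, -16.307468), so ‖F‖₂ = 18.7474.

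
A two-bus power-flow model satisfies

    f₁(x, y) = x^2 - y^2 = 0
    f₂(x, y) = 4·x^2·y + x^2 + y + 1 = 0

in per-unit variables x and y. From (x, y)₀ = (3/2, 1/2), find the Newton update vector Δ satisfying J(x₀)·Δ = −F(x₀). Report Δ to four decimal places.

(-0.7244, -0.1731)

At (3/2, 1/2): F = (2.0000, 8.2500).
Jacobian J = [[2·x, -2·y], [8·x·y + 2·x, 4·x^2 + 1]].
At the point, J = [[3.0000, -1.0000], [9.0000, 10.0000]] (det J = 39.0000).
Solving J·Δ = −F gives Δ = (-0.7244, -0.1731).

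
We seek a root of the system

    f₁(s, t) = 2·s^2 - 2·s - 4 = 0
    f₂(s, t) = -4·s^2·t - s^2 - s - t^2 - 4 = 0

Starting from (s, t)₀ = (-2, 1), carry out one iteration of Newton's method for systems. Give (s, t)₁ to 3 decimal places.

At (-2, 1): F = (8.000, -23.000).
Jacobian J = [[4·s - 2, 0], [-8·s·t - 2·s - 1, -4·s^2 - 2·t]].
At the point, J = [[-10.000, 0.000], [19.000, -18.000]] (det J = 180.000).
Solving J·Δ = −F gives Δ = (0.800, -0.433).
Then the next iterate is (s, t)₁ = (-1.200, 0.567).

(-1.200, 0.567)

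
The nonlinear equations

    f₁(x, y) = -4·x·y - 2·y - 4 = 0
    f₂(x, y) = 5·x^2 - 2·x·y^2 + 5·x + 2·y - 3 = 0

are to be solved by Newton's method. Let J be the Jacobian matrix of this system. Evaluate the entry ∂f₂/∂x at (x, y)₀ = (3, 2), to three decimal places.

27.000

∂f₂/∂x = 10·x - 2·y^2 + 5.
At (3, 2) this is 27.000.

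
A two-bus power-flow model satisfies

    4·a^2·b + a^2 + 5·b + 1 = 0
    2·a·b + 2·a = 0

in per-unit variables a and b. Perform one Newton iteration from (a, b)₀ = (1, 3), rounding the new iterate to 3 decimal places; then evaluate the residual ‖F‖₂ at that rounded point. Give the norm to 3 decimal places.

At (1, 3): F = (29.000, 8.000).
Jacobian J = [[8·a·b + 2·a, 4·a^2 + 5], [2·b + 2, 2·a]].
At the point, J = [[26.000, 9.000], [8.000, 2.000]] (det J = -20.000).
Solving J·Δ = −F gives Δ = (-0.700, -1.200).
Then the next iterate is (a, b)₁ = (0.300, 1.800).
Re-evaluating at (0.300, 1.800): F = (10.738, 1.680), so ‖F‖₂ = 10.869.

10.869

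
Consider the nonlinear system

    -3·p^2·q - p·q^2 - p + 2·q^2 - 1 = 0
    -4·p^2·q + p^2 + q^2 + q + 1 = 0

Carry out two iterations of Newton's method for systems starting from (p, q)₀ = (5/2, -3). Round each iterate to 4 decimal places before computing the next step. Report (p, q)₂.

(0.3101, -2.4454)

At (5/2, -3): F = (48.2500, 88.2500).
Jacobian J = [[-6·p·q - q^2 - 1, -3·p^2 - 2·p·q + 4·q], [-8·p·q + 2·p, -4·p^2 + 2·q + 1]].
At the point, J = [[35.0000, -15.7500], [65.0000, -30.0000]] (det J = -26.2500).
Solving J·Δ = −F gives Δ = (-2.1929, -1.8095).
Then the next iterate is (p, q)₁ = (0.3071, -4.8095).
Round to (0.3071, -4.8095) and repeat: F = (39.212619, 21.230444), J = [[-15.269306, -16.566936], [12.430180, -8.996242]].
Δ = (0.0030, 2.3641), so (p, q)₂ = (0.3101, -2.4454).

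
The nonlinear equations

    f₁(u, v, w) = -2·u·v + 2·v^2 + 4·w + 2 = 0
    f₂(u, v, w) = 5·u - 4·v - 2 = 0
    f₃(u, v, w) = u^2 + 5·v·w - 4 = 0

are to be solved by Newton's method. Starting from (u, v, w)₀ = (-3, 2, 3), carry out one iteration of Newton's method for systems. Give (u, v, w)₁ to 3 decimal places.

(0.571, 0.214, 4.321)

At (-3, 2, 3): F = (34.000, -25.000, 35.000).
Jacobian J = [[-2·v, -2·u + 4·v, 4], [5, -4, 0], [2·u, 5·w, 5·v]].
At the point, J = [[-4.000, 14.000, 4.000], [5.000, -4.000, 0.000], [-6.000, 15.000, 10.000]] (det J = -336.000).
Solving J·Δ = −F gives Δ = (3.571, -1.786, 1.321).
Then the next iterate is (u, v, w)₁ = (0.571, 0.214, 4.321).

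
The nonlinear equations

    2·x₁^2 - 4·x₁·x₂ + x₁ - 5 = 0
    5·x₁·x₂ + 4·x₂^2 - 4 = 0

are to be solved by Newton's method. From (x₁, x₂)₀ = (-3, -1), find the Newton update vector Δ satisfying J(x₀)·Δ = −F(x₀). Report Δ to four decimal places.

(0.6063, 0.5204)

At (-3, -1): F = (-2.0000, 15.0000).
Jacobian J = [[4·x₁ - 4·x₂ + 1, -4·x₁], [5·x₂, 5·x₁ + 8·x₂]].
At the point, J = [[-7.0000, 12.0000], [-5.0000, -23.0000]] (det J = 221.0000).
Solving J·Δ = −F gives Δ = (0.6063, 0.5204).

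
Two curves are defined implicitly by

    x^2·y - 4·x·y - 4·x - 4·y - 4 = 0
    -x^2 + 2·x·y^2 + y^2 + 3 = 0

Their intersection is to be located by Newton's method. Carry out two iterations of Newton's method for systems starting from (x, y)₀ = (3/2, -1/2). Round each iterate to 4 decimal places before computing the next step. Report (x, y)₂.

(6.2931, -3.0021)

At (3/2, -1/2): F = (-6.1250, 1.7500).
Jacobian J = [[2·x·y - 4·y - 4, x^2 - 4·x - 4], [-2·x + 2·y^2, 4·x·y + 2·y]].
At the point, J = [[-3.5000, -7.7500], [-2.5000, -4.0000]] (det J = -5.3750).
Solving J·Δ = −F gives Δ = (7.0814, -3.9884).
Then the next iterate is (x, y)₁ = (8.5814, -4.4884).
Round to (8.5814, -4.4884) and repeat: F = (-196.832665, 295.262522), J = [[-63.079912, 35.314826], [23.128669, -163.043823]].
Δ = (-2.2883, 1.4863), so (x, y)₂ = (6.2931, -3.0021).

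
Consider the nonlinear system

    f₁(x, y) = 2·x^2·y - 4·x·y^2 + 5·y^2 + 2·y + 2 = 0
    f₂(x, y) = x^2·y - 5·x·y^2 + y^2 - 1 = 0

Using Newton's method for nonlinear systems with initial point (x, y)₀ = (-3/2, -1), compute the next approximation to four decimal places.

(-1.7397, -0.6116)

At (-3/2, -1): F = (6.5000, 5.2500).
Jacobian J = [[4·x·y - 4·y^2, 2·x^2 - 8·x·y + 10·y + 2], [2·x·y - 5·y^2, x^2 - 10·x·y + 2·y]].
At the point, J = [[2.0000, -15.5000], [-2.0000, -14.7500]] (det J = -60.5000).
Solving J·Δ = −F gives Δ = (-0.2397, 0.3884).
Then the next iterate is (x, y)₁ = (-1.7397, -0.6116).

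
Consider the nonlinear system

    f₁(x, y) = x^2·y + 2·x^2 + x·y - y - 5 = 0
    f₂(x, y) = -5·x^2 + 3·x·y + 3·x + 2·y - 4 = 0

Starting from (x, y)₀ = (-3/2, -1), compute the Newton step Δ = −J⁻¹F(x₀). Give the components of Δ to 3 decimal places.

At (-3/2, -1): F = (-0.250, -17.250).
Jacobian J = [[2·x·y + 4·x + y, x^2 + x - 1], [-10·x + 3·y + 3, 3·x + 2]].
At the point, J = [[-4.000, -0.250], [15.000, -2.500]] (det J = 13.750).
Solving J·Δ = −F gives Δ = (0.268, -5.291).

(0.268, -5.291)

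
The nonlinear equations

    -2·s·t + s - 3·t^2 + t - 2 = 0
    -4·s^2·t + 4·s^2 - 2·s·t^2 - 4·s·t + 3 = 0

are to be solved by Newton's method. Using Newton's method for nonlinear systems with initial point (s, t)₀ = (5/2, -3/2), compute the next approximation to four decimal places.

At (5/2, -3/2): F = (-0.2500, 69.2500).
Jacobian J = [[-2·t + 1, -2·s - 6·t + 1], [-8·s·t + 8·s - 2·t^2 - 4·t, -4·s^2 - 4·s·t - 4·s]].
At the point, J = [[4.0000, 5.0000], [51.5000, -20.0000]] (det J = -337.5000).
Solving J·Δ = −F gives Δ = (-1.0111, 0.8589).
Then the next iterate is (s, t)₁ = (1.4889, -0.6411).

(1.4889, -0.6411)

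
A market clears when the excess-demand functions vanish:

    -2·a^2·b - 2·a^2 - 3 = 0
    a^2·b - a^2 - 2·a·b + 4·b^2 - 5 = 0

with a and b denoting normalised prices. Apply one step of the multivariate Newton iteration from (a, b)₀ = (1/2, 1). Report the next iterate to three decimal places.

(-0.500, 1.000)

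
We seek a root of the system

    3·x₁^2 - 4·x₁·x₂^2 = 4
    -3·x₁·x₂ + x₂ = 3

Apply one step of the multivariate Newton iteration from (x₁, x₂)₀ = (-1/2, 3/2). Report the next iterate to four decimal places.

At (-1/2, 3/2): F = (1.2500, 0.7500).
Jacobian J = [[6·x₁ - 4·x₂^2, -8·x₁·x₂], [-3·x₂, -3·x₁ + 1]].
At the point, J = [[-12.0000, 6.0000], [-4.5000, 2.5000]] (det J = -3.0000).
Solving J·Δ = −F gives Δ = (-0.4583, -1.1250).
Then the next iterate is (x₁, x₂)₁ = (-0.9583, 0.3750).

(-0.9583, 0.3750)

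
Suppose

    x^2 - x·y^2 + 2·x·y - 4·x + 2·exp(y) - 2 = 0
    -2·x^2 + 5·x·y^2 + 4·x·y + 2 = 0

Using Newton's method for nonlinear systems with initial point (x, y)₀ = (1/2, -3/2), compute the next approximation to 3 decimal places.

(-0.071, -1.088)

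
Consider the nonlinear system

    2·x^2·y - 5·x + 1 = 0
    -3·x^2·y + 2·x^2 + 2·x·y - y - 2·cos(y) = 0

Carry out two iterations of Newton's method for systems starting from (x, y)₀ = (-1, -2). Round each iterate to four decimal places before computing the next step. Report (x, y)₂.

At (-1, -2): F = (2.0000, 14.832294).
Jacobian J = [[4·x·y - 5, 2·x^2], [-6·x·y + 4·x + 2·y, -3·x^2 + 2·x + 2·sin(y) - 1]].
At the point, J = [[3.0000, 2.0000], [-20.0000, -7.818595]] (det J = 16.544215).
Solving J·Δ = −F gives Δ = (2.7382, -5.1073).
Then the next iterate is (x, y)₁ = (1.7382, -7.1073).
Round to (1.7382, -7.1073) and repeat: F = (-50.638129, 51.504440), J = [[-54.415635, 6.042678], [66.861653, -8.055511]].
Δ = (-2.8172, -16.9890), so (x, y)₂ = (-1.0790, -24.0963).

(-1.0790, -24.0963)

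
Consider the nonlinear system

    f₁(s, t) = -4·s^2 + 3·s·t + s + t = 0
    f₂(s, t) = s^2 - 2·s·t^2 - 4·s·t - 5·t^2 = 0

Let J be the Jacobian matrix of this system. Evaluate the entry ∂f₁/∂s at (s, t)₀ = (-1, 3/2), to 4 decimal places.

13.5000

∂f₁/∂s = -8·s + 3·t + 1.
At (-1, 3/2) this is 13.5000.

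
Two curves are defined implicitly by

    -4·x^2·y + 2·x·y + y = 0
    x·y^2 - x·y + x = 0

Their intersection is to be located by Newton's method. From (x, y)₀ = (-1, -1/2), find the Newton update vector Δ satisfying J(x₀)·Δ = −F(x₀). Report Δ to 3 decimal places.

(-3.000, 3.500)

At (-1, -1/2): F = (2.500, -1.750).
Jacobian J = [[-8·x·y + 2·y, -4·x^2 + 2·x + 1], [y^2 - y + 1, 2·x·y - x]].
At the point, J = [[-5.000, -5.000], [1.750, 2.000]] (det J = -1.250).
Solving J·Δ = −F gives Δ = (-3.000, 3.500).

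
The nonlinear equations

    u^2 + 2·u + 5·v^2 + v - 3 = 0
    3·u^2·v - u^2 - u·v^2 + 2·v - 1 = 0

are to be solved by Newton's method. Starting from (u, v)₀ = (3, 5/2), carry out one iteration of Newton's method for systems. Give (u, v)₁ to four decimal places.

At (3, 5/2): F = (45.7500, 43.7500).
Jacobian J = [[2·u + 2, 10·v + 1], [6·u·v - 2·u - v^2, 3·u^2 - 2·u·v + 2]].
At the point, J = [[8.0000, 26.0000], [32.7500, 14.0000]] (det J = -739.5000).
Solving J·Δ = −F gives Δ = (-0.6721, -1.5528).
Then the next iterate is (u, v)₁ = (2.3279, 0.9472).

(2.3279, 0.9472)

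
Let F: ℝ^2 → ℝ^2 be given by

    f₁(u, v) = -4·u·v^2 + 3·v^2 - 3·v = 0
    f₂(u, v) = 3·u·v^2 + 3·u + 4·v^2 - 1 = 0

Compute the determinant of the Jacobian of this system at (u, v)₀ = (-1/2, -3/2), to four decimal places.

J = [[-4·v^2, -8·u·v + 6·v - 3], [3·v^2 + 3, 6·u·v + 8·v]].
At the point, J = [[-9.0000, -18.0000], [9.7500, -7.5000]].
det J = 243.0000.

243.0000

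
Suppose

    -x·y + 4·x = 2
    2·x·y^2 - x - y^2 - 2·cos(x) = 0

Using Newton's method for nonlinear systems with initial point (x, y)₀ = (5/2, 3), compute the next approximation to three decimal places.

At (5/2, 3): F = (0.500, 35.10229).
Jacobian J = [[-y + 4, -x], [2·y^2 + 2·sin(x) - 1, 4·x·y - 2·y]].
At the point, J = [[1.000, -2.500], [18.19694, 24.000]] (det J = 69.49236).
Solving J·Δ = −F gives Δ = (-1.435, -0.374).
Then the next iterate is (x, y)₁ = (1.065, 2.626).

(1.065, 2.626)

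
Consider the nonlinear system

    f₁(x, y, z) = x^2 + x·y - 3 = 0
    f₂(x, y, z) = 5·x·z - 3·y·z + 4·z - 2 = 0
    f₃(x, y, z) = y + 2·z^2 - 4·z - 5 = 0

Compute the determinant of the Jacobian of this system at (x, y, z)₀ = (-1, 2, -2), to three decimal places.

120.000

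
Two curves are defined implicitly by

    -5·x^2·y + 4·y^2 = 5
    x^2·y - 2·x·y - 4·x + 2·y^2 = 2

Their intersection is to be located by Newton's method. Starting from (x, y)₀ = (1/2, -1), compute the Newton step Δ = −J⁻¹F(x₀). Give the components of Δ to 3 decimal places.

At (1/2, -1): F = (0.250, -1.250).
Jacobian J = [[-10·x·y, -5·x^2 + 8·y], [2·x·y - 2·y - 4, x^2 - 2·x + 4·y]].
At the point, J = [[5.000, -9.250], [-3.000, -4.750]] (det J = -51.500).
Solving J·Δ = −F gives Δ = (-0.248, -0.107).

(-0.248, -0.107)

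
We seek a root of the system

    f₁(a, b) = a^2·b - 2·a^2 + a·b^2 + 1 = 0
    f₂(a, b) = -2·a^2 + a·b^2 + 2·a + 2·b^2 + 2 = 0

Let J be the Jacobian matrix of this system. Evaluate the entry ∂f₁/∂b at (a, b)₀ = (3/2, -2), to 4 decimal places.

∂f₁/∂b = a^2 + 2·a·b.
At (3/2, -2) this is -3.7500.

-3.7500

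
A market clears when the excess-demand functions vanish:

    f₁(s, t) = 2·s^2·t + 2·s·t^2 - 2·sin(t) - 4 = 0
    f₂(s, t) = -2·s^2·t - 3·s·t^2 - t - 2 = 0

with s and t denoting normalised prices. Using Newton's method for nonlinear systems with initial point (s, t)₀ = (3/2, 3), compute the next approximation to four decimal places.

At (3/2, 3): F = (36.217760, -59.0000).
Jacobian J = [[4·s·t + 2·t^2, 2·s^2 + 4·s·t - 2·cos(t)], [-4·s·t - 3·t^2, -2·s^2 - 6·s·t - 1]].
At the point, J = [[36.0000, 24.479985], [-45.0000, -32.5000]] (det J = -68.400675).
Solving J·Δ = −F gives Δ = (3.9070, -7.2251).
Then the next iterate is (s, t)₁ = (5.4070, -4.2251).

(5.4070, -4.2251)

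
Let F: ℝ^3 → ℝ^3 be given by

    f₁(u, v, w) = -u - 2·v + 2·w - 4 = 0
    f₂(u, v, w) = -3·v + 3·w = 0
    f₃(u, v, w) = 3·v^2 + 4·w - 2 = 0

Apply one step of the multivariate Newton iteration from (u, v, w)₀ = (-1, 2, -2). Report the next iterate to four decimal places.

(-4.0000, 0.8750, 0.8750)

At (-1, 2, -2): F = (-11.0000, -12.0000, 2.0000).
Jacobian J = [[-1, -2, 2], [0, -3, 3], [0, 6·v, 4]].
At the point, J = [[-1.0000, -2.0000, 2.0000], [0.0000, -3.0000, 3.0000], [0.0000, 12.0000, 4.0000]] (det J = 48.0000).
Solving J·Δ = −F gives Δ = (-3.0000, -1.1250, 2.8750).
Then the next iterate is (u, v, w)₁ = (-4.0000, 0.8750, 0.8750).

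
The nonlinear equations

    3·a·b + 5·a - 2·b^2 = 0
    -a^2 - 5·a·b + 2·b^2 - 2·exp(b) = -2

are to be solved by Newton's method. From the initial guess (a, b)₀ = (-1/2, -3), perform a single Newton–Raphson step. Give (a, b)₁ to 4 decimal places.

At (-1/2, -3): F = (-16.0000, 12.150426).
Jacobian J = [[3·b + 5, 3·a - 4·b], [-2·a - 5·b, -5·a + 4·b - 2·exp(b)]].
At the point, J = [[-4.0000, 10.5000], [16.0000, -9.599574]] (det J = -129.601703).
Solving J·Δ = −F gives Δ = (0.2007, 1.6003).
Then the next iterate is (a, b)₁ = (-0.2993, -1.3997).

(-0.2993, -1.3997)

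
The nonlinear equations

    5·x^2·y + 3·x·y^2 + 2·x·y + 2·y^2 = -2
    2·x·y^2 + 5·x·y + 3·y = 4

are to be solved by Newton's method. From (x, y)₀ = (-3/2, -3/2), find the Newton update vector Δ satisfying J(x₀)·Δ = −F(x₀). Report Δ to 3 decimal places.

At (-3/2, -3/2): F = (-16.000, -4.000).
Jacobian J = [[10·x·y + 3·y^2 + 2·y, 5·x^2 + 6·x·y + 2·x + 4·y], [2·y^2 + 5·y, 4·x·y + 5·x + 3]].
At the point, J = [[26.250, 15.750], [-3.000, 4.500]] (det J = 165.375).
Solving J·Δ = −F gives Δ = (0.054, 0.925).

(0.054, 0.925)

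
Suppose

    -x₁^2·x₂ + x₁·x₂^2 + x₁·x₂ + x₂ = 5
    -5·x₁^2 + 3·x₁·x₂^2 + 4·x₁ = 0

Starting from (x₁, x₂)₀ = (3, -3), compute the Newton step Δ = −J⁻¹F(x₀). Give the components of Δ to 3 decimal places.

(-0.702, 0.876)

At (3, -3): F = (37.000, 48.000).
Jacobian J = [[-2·x₁·x₂ + x₂^2 + x₂, -x₁^2 + 2·x₁·x₂ + x₁ + 1], [-10·x₁ + 3·x₂^2 + 4, 6·x₁·x₂]].
At the point, J = [[24.000, -23.000], [1.000, -54.000]] (det J = -1273.000).
Solving J·Δ = −F gives Δ = (-0.702, 0.876).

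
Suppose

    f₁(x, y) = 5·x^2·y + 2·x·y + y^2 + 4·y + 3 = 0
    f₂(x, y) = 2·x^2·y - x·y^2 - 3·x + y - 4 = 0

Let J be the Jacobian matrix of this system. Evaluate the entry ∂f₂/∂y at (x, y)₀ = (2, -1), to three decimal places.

∂f₂/∂y = 2·x^2 - 2·x·y + 1.
At (2, -1) this is 13.000.

13.000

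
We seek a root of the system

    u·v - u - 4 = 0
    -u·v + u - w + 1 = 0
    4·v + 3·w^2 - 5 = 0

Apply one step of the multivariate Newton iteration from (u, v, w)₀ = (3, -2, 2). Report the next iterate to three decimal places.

(13.917, 13.250, -3.000)

At (3, -2, 2): F = (-13.000, 8.000, -1.000).
Jacobian J = [[v - 1, u, 0], [-v + 1, -u, -1], [0, 4, 6·w]].
At the point, J = [[-3.000, 3.000, 0.000], [3.000, -3.000, -1.000], [0.000, 4.000, 12.000]] (det J = -12.000).
Solving J·Δ = −F gives Δ = (10.917, 15.250, -5.000).
Then the next iterate is (u, v, w)₁ = (13.917, 13.250, -3.000).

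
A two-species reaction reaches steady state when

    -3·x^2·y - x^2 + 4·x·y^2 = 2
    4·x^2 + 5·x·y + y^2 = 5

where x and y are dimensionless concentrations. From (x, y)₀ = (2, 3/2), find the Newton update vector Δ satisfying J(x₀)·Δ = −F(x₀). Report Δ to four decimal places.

(-0.9246, -0.5017)

At (2, 3/2): F = (-6.0000, 28.2500).
Jacobian J = [[-6·x·y - 2·x + 4·y^2, -3·x^2 + 8·x·y], [8·x + 5·y, 5·x + 2·y]].
At the point, J = [[-13.0000, 12.0000], [23.5000, 13.0000]] (det J = -451.0000).
Solving J·Δ = −F gives Δ = (-0.9246, -0.5017).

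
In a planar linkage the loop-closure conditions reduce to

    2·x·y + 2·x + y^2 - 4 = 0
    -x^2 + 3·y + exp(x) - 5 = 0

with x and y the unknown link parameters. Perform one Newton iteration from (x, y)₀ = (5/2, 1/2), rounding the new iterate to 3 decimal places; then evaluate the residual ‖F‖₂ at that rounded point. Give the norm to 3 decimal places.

At (5/2, 1/2): F = (3.750, 2.43249).
Jacobian J = [[2·y + 2, 2·x + 2·y], [-2·x + exp(x), 3]].
At the point, J = [[3.000, 6.000], [7.18249, 3.000]] (det J = -34.09496).
Solving J·Δ = −F gives Δ = (-0.098, -0.576).
Then the next iterate is (x, y)₁ = (2.402, -0.076).
Re-evaluating at (2.402, -0.076): F = (0.44467, 0.04764), so ‖F‖₂ = 0.447.

0.447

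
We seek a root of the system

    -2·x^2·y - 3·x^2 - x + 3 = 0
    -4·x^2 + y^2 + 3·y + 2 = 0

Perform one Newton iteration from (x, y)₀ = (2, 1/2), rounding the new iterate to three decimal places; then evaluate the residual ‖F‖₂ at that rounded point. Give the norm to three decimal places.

4.292

At (2, 1/2): F = (-15.000, -12.250).
Jacobian J = [[-4·x·y - 6·x - 1, -2·x^2], [-8·x, 2·y + 3]].
At the point, J = [[-17.000, -8.000], [-16.000, 4.000]] (det J = -196.000).
Solving J·Δ = −F gives Δ = (-0.806, -0.162).
Then the next iterate is (x, y)₁ = (1.194, 0.338).
Re-evaluating at (1.194, 0.338): F = (-3.43464, -2.57430), so ‖F‖₂ = 4.292.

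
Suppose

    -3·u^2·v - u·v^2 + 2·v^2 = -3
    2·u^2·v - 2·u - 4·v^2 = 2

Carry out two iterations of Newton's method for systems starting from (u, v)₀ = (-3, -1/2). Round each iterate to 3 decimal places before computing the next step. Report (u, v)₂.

(0.484, 0.014)

At (-3, -1/2): F = (17.750, -6.000).
Jacobian J = [[-6·u·v - v^2, -3·u^2 - 2·u·v + 4·v], [4·u·v - 2, 2·u^2 - 8·v]].
At the point, J = [[-9.250, -32.000], [4.000, 22.000]] (det J = -75.500).
Solving J·Δ = −F gives Δ = (2.629, -0.205).
Then the next iterate is (u, v)₁ = (-0.371, -0.705).
Round to (-0.371, -0.705) and repeat: F = (4.46956, -3.44017), J = [[-2.06635, -3.75603], [-0.95378, 5.91528]].
Δ = (0.855, 0.719), so (u, v)₂ = (0.484, 0.014).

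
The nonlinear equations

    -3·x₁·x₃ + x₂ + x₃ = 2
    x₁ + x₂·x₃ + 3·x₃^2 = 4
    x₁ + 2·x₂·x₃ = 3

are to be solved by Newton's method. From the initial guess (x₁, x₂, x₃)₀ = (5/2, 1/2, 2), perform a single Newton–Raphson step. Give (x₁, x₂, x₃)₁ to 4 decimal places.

At (5/2, 1/2, 2): F = (-14.5000, 11.5000, 1.5000).
Jacobian J = [[-3·x₃, 1, -3·x₁ + 1], [1, x₃, x₂ + 6·x₃], [1, 2·x₃, 2·x₂]].
At the point, J = [[-6.0000, 1.0000, -6.5000], [1.0000, 2.0000, 12.5000], [1.0000, 4.0000, 1.0000]] (det J = 286.5000).
Solving J·Δ = −F gives Δ = (-1.4791, 0.2033, -0.8342).
Then the next iterate is (x₁, x₂, x₃)₁ = (1.0209, 0.7033, 1.1658).

(1.0209, 0.7033, 1.1658)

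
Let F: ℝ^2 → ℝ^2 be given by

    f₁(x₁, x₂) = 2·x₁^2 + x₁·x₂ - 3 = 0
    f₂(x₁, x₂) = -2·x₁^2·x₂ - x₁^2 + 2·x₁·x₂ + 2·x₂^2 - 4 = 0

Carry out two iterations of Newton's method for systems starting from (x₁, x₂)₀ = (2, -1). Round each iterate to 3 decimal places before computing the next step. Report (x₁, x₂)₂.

At (2, -1): F = (3.000, -2.000).
Jacobian J = [[4·x₁ + x₂, x₁], [-4·x₁·x₂ - 2·x₁ + 2·x₂, -2·x₁^2 + 2·x₁ + 4·x₂]].
At the point, J = [[7.000, 2.000], [2.000, -8.000]] (det J = -60.000).
Solving J·Δ = −F gives Δ = (-0.333, -0.333).
Then the next iterate is (x₁, x₂)₁ = (1.667, -1.333).
Round to (1.667, -1.333) and repeat: F = (0.33567, -0.26081), J = [[5.335, 1.667], [2.88844, -7.55578]].
Δ = (-0.047, -0.052), so (x₁, x₂)₂ = (1.620, -1.385).

(1.620, -1.385)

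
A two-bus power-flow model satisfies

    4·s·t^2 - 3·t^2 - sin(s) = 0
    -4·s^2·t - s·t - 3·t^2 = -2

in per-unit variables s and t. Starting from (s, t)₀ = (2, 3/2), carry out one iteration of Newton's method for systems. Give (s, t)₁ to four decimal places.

At (2, 3/2): F = (10.340703, -31.7500).
Jacobian J = [[4·t^2 - cos(s), 8·s·t - 6·t], [-8·s·t - t, -4·s^2 - s - 6·t]].
At the point, J = [[9.416147, 15.0000], [-25.5000, -27.0000]] (det J = 128.264035).
Solving J·Δ = −F gives Δ = (-1.5363, 0.2750).
Then the next iterate is (s, t)₁ = (0.4637, 1.7750).

(0.4637, 1.7750)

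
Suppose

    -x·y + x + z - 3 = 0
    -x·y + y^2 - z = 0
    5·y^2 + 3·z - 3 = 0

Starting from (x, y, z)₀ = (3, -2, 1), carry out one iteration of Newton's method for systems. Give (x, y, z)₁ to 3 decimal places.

(1.717, -1.041, 0.724)

At (3, -2, 1): F = (7.000, 9.000, 20.000).
Jacobian J = [[-y + 1, -x, 1], [-y, -x + 2·y, -1], [0, 10·y, 3]].
At the point, J = [[3.000, -3.000, 1.000], [2.000, -7.000, -1.000], [0.000, -20.000, 3.000]] (det J = -145.000).
Solving J·Δ = −F gives Δ = (-1.283, 0.959, -0.276).
Then the next iterate is (x, y, z)₁ = (1.717, -1.041, 0.724).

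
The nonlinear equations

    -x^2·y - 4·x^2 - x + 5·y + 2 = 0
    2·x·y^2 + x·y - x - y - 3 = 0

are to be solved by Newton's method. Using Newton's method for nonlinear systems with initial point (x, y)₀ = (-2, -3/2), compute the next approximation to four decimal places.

At (-2, -3/2): F = (-13.5000, -5.5000).
Jacobian J = [[-2·x·y - 8·x - 1, -x^2 + 5], [2·y^2 + y - 1, 4·x·y + x - 1]].
At the point, J = [[9.0000, 1.0000], [2.0000, 9.0000]] (det J = 79.0000).
Solving J·Δ = −F gives Δ = (1.4684, 0.2848).
Then the next iterate is (x, y)₁ = (-0.5316, -1.2152).

(-0.5316, -1.2152)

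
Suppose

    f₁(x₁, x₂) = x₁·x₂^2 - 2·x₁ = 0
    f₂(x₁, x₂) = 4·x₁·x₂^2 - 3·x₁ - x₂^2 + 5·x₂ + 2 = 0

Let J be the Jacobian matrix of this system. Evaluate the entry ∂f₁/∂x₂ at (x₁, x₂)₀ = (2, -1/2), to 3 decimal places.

-2.000

∂f₁/∂x₂ = 2·x₁·x₂.
At (2, -1/2) this is -2.000.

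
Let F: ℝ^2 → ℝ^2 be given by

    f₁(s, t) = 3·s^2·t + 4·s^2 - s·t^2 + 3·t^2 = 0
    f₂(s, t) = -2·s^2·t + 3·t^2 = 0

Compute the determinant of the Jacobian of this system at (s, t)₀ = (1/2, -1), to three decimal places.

8.500

J = [[6·s·t + 8·s - t^2, 3·s^2 - 2·s·t + 6·t], [-4·s·t, -2·s^2 + 6·t]].
At the point, J = [[0.000, -4.250], [2.000, -6.500]].
det J = 8.500.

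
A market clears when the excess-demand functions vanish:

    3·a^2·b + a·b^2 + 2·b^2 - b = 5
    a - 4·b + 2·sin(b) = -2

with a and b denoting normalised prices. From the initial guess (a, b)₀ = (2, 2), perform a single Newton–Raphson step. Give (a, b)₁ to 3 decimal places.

At (2, 2): F = (33.000, -2.18141).
Jacobian J = [[6·a·b + b^2, 3·a^2 + 2·a·b + 4·b - 1], [1, 2·cos(b) - 4]].
At the point, J = [[28.000, 27.000], [1.000, -4.83229]] (det J = -162.30422).
Solving J·Δ = −F gives Δ = (-0.620, -0.580).
Then the next iterate is (a, b)₁ = (1.380, 1.420).

(1.380, 1.420)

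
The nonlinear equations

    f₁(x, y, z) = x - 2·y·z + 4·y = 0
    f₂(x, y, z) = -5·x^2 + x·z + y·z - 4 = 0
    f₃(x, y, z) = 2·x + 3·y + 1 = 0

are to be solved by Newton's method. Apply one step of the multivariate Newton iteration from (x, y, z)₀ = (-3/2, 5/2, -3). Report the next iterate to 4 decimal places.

At (-3/2, 5/2, -3): F = (23.5000, -18.2500, 5.5000).
Jacobian J = [[1, -2·z + 4, -2·y], [-10·x + z, z, x + y], [2, 3, 0]].
At the point, J = [[1.0000, 10.0000, -5.0000], [12.0000, -3.0000, 1.0000], [2.0000, 3.0000, 0.0000]] (det J = -193.0000).
Solving J·Δ = −F gives Δ = (0.9106, -2.4404, 0.0013).
Then the next iterate is (x, y, z)₁ = (-0.5894, 0.0596, -2.9987).

(-0.5894, 0.0596, -2.9987)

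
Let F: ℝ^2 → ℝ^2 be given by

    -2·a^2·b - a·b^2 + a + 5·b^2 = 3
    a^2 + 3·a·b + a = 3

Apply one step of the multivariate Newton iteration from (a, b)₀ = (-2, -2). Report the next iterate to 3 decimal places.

At (-2, -2): F = (39.000, 11.000).
Jacobian J = [[-4·a·b - b^2 + 1, -2·a^2 - 2·a·b + 10·b], [2·a + 3·b + 1, 3·a]].
At the point, J = [[-19.000, -36.000], [-9.000, -6.000]] (det J = -210.000).
Solving J·Δ = −F gives Δ = (0.771, 0.676).
Then the next iterate is (a, b)₁ = (-1.229, -1.324).

(-1.229, -1.324)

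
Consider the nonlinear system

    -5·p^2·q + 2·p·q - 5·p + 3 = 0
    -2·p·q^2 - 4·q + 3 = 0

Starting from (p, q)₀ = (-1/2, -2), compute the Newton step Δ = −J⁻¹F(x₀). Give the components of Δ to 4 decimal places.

At (-1/2, -2): F = (10.0000, 15.0000).
Jacobian J = [[-10·p·q + 2·q - 5, -5·p^2 + 2·p], [-2·q^2, -4·p·q - 4]].
At the point, J = [[-19.0000, -2.2500], [-8.0000, -8.0000]] (det J = 134.0000).
Solving J·Δ = −F gives Δ = (0.3451, 1.5299).

(0.3451, 1.5299)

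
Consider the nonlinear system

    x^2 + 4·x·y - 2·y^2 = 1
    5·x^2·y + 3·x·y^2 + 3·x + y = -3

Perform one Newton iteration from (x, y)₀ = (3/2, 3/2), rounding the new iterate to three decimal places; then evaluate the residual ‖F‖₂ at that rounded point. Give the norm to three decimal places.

11.992

At (3/2, 3/2): F = (5.750, 36.000).
Jacobian J = [[2·x + 4·y, 4·x - 4·y], [10·x·y + 3·y^2 + 3, 5·x^2 + 6·x·y + 1]].
At the point, J = [[9.000, 0.000], [32.250, 25.750]] (det J = 231.750).
Solving J·Δ = −F gives Δ = (-0.639, -0.598).
Then the next iterate is (x, y)₁ = (0.861, 0.902).
Re-evaluating at (0.861, 0.902): F = (1.22060, 11.92990), so ‖F‖₂ = 11.992.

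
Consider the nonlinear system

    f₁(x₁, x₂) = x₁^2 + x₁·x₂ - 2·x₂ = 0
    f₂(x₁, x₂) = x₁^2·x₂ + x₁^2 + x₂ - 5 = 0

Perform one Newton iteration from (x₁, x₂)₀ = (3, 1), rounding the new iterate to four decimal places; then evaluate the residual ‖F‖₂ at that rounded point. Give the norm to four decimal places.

At (3, 1): F = (10.0000, 14.0000).
Jacobian J = [[2·x₁ + x₂, x₁ - 2], [2·x₁·x₂ + 2·x₁, x₁^2 + 1]].
At the point, J = [[7.0000, 1.0000], [12.0000, 10.0000]] (det J = 58.0000).
Solving J·Δ = −F gives Δ = (-1.4828, 0.3793).
Then the next iterate is (x₁, x₂)₁ = (1.5172, 1.3793).
Re-evaluating at (1.5172, 1.3793): F = (1.635970, 1.856201), so ‖F‖₂ = 2.4742.

2.4742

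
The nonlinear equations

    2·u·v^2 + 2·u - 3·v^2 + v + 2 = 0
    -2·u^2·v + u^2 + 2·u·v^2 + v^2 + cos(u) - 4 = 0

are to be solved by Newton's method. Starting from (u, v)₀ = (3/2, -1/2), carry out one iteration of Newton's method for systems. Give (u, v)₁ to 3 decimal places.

(0.012, -1.279)

At (3/2, -1/2): F = (4.500, 1.57074).
Jacobian J = [[2·v^2 + 2, 4·u·v - 6·v + 1], [-4·u·v + 2·u + 2·v^2 - sin(u), -2·u^2 + 4·u·v + 2·v]].
At the point, J = [[2.500, 1.000], [5.50251, -8.500]] (det J = -26.75251).
Solving J·Δ = −F gives Δ = (-1.488, -0.779).
Then the next iterate is (u, v)₁ = (0.012, -1.279).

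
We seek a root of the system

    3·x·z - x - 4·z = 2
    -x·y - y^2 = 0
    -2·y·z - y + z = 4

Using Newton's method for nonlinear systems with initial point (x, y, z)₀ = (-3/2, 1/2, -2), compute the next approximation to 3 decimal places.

(1.000, 2.000, -2.118)

At (-3/2, 1/2, -2): F = (16.500, 0.500, -4.500).
Jacobian J = [[3·z - 1, 0, 3·x - 4], [-y, -x - 2·y, 0], [0, -2·z - 1, -2·y + 1]].
At the point, J = [[-7.000, 0.000, -8.500], [-0.500, 0.500, 0.000], [0.000, 3.000, 0.000]] (det J = 12.750).
Solving J·Δ = −F gives Δ = (2.500, 1.500, -0.118).
Then the next iterate is (x, y, z)₁ = (1.000, 2.000, -2.118).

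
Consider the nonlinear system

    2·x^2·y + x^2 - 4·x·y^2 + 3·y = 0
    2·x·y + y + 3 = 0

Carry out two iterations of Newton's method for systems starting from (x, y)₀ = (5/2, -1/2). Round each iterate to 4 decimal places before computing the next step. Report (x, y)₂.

(3.5185, -0.3693)

At (5/2, -1/2): F = (-4.0000, 0.0000).
Jacobian J = [[4·x·y + 2·x - 4·y^2, 2·x^2 - 8·x·y + 3], [2·y, 2·x + 1]].
At the point, J = [[-1.0000, 25.5000], [-1.0000, 6.0000]] (det J = 19.5000).
Solving J·Δ = −F gives Δ = (1.2308, 0.2051).
Then the next iterate is (x, y)₁ = (3.7308, -0.2949).
Round to (3.7308, -0.2949) and repeat: F = (3.527009, 0.504674), J = [[2.712884, 39.639441], [-0.5898, 8.4616]].
Δ = (-0.2123, -0.0744), so (x, y)₂ = (3.5185, -0.3693).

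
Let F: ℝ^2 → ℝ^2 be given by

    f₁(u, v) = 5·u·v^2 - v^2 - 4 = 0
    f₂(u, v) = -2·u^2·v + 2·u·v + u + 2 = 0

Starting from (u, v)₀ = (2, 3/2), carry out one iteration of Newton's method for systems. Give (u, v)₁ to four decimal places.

(2.0643, 0.8713)

At (2, 3/2): F = (16.2500, -2.0000).
Jacobian J = [[5·v^2, 10·u·v - 2·v], [-4·u·v + 2·v + 1, -2·u^2 + 2·u]].
At the point, J = [[11.2500, 27.0000], [-8.0000, -4.0000]] (det J = 171.0000).
Solving J·Δ = −F gives Δ = (0.0643, -0.6287).
Then the next iterate is (u, v)₁ = (2.0643, 0.8713).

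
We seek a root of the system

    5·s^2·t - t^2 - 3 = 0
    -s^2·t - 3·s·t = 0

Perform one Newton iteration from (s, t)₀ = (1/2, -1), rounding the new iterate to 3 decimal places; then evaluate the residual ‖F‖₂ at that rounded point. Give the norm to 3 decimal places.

At (1/2, -1): F = (-5.250, 1.750).
Jacobian J = [[10·s·t, 5·s^2 - 2·t], [-2·s·t - 3·t, -s^2 - 3·s]].
At the point, J = [[-5.000, 3.250], [4.000, -1.750]] (det J = -4.250).
Solving J·Δ = −F gives Δ = (0.824, 2.882).
Then the next iterate is (s, t)₁ = (1.324, 1.882).
Re-evaluating at (1.324, 1.882): F = (9.95358, -10.77440), so ‖F‖₂ = 14.668.

14.668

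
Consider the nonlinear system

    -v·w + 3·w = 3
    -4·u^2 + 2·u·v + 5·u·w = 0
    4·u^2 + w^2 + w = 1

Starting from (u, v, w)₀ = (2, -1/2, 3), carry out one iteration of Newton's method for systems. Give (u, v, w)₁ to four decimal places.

(1.0268, 0.0952, 1.3673)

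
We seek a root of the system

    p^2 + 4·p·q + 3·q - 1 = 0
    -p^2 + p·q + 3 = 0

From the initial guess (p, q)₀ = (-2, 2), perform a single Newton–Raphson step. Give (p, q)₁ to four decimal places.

(-1.5000, 1.0000)

At (-2, 2): F = (-7.0000, -5.0000).
Jacobian J = [[2·p + 4·q, 4·p + 3], [-2·p + q, p]].
At the point, J = [[4.0000, -5.0000], [6.0000, -2.0000]] (det J = 22.0000).
Solving J·Δ = −F gives Δ = (0.5000, -1.0000).
Then the next iterate is (p, q)₁ = (-1.5000, 1.0000).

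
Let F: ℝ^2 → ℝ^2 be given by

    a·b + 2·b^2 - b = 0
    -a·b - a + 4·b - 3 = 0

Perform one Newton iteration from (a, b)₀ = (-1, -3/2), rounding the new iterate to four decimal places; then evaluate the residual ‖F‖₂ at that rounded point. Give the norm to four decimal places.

At (-1, -3/2): F = (7.5000, -9.5000).
Jacobian J = [[b, a + 4·b - 1], [-b - 1, -a + 4]].
At the point, J = [[-1.5000, -8.0000], [0.5000, 5.0000]] (det J = -3.5000).
Solving J·Δ = −F gives Δ = (-11.0000, 3.0000).
Then the next iterate is (a, b)₁ = (-12.0000, 1.5000).
Re-evaluating at (-12.0000, 1.5000): F = (-15.0000, 33.0000), so ‖F‖₂ = 36.2491.

36.2491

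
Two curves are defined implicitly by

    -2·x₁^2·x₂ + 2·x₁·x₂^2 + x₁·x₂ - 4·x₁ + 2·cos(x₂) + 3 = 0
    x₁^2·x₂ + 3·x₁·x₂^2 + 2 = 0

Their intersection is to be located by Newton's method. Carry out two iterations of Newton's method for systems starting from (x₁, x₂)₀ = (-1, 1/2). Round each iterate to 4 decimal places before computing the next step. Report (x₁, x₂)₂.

(2.7207, 0.4752)

At (-1, 1/2): F = (6.755165, 1.7500).
Jacobian J = [[-4·x₁·x₂ + 2·x₂^2 + x₂ - 4, -2·x₁^2 + 4·x₁·x₂ + x₁ - 2·sin(x₂)], [2·x₁·x₂ + 3·x₂^2, x₁^2 + 6·x₁·x₂]].
At the point, J = [[-1.0000, -5.958851], [-0.2500, -2.0000]] (det J = 0.510287).
Solving J·Δ = −F gives Δ = (6.0404, 0.1199).
Then the next iterate is (x₁, x₂)₁ = (5.0404, 0.6199).
Round to (5.0404, 0.6199) and repeat: F = (-40.033276, 23.559666), J = [[-15.109724, -34.434596], [7.401916, 44.152896]].
Δ = (-2.3197, -0.1447), so (x₁, x₂)₂ = (2.7207, 0.4752).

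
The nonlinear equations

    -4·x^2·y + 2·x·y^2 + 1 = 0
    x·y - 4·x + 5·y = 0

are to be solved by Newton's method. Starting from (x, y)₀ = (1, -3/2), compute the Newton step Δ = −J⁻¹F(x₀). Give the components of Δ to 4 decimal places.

(1.3864, 3.4375)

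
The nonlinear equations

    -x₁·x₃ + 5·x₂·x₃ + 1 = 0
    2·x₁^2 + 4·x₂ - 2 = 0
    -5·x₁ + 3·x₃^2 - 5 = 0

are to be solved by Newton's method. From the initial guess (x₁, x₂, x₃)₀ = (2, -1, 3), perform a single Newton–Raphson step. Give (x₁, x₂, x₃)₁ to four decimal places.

(1.3466, -0.1932, 2.1518)

At (2, -1, 3): F = (-20.0000, 2.0000, 12.0000).
Jacobian J = [[-x₃, 5·x₃, -x₁ + 5·x₂], [4·x₁, 4, 0], [-5, 0, 6·x₃]].
At the point, J = [[-3.0000, 15.0000, -7.0000], [8.0000, 4.0000, 0.0000], [-5.0000, 0.0000, 18.0000]] (det J = -2516.0000).
Solving J·Δ = −F gives Δ = (-0.6534, 0.8068, -0.8482).
Then the next iterate is (x₁, x₂, x₃)₁ = (1.3466, -0.1932, 2.1518).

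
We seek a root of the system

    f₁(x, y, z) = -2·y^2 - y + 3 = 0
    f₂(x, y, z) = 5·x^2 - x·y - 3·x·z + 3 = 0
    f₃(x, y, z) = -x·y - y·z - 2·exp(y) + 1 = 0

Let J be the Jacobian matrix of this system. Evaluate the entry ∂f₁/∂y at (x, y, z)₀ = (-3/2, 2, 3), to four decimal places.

-9.0000

∂f₁/∂y = -4·y - 1.
At (-3/2, 2, 3) this is -9.0000.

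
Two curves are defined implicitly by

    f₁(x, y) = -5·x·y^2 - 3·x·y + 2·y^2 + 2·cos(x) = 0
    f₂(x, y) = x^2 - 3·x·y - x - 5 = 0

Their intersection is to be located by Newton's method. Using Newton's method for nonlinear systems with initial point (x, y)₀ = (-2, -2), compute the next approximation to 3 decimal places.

At (-2, -2): F = (35.16771, -11.000).
Jacobian J = [[-5·y^2 - 3·y - 2·sin(x), -10·x·y - 3·x + 4·y], [2·x - 3·y - 1, -3·x]].
At the point, J = [[-12.18141, -42.000], [1.000, 6.000]] (det J = -31.08843).
Solving J·Δ = −F gives Δ = (-8.074, 3.179).
Then the next iterate is (x, y)₁ = (-10.074, 1.179).

(-10.074, 1.179)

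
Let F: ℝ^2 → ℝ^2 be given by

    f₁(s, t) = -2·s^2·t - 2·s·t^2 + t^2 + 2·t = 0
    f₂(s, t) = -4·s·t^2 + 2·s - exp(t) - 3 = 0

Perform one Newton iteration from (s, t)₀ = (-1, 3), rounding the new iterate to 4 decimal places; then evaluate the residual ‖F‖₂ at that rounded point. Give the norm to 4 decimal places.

7.4696

At (-1, 3): F = (27.0000, 10.914463).
Jacobian J = [[-4·s·t - 2·t^2, -2·s^2 - 4·s·t + 2·t + 2], [-4·t^2 + 2, -8·s·t - exp(t)]].
At the point, J = [[-6.0000, 18.0000], [-34.0000, 3.914463]] (det J = 588.513222).
Solving J·Δ = −F gives Δ = (0.1542, -1.4486).
Then the next iterate is (s, t)₁ = (-0.8458, 1.5514).
Re-evaluating at (-0.8458, 1.5514): F = (7.361382, -1.266843), so ‖F‖₂ = 7.4696.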